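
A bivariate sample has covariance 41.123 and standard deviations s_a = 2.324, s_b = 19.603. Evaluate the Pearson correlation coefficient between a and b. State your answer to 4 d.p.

r = Cov(a,b) / (s_a · s_b) = 41.123 / (2.324 × 19.603)
  = 41.123 / 45.5574 ≈ 0.9027

0.9027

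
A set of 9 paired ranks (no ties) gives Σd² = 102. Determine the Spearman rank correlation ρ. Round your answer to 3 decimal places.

ρ = 1 − 6Σd² / [n(n²−1)] = 1 − 6×102 / (9×80)
  = 1 − 612/720 = 1 − 0.8500 ≈ 0.150

0.150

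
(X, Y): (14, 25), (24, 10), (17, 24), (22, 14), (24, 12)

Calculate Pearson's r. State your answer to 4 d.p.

-0.9774

n = 5, ΣX = 101, ΣY = 85, ΣX² = 2121, ΣY² = 1641, ΣXY = 1594
nΣXY − ΣXΣY = 7970 − 8585 = -615
nΣX² − (ΣX)² = 10605 − 10201 = 404; nΣY² − (ΣY)² = 8205 − 7225 = 980
r = -615 / √(404 × 980) = -615 / 629.2217 ≈ -0.9774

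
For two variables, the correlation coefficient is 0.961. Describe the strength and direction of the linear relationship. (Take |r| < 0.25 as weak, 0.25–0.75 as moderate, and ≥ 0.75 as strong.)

r = 0.961 > 0 so the relationship is positive.
|r| = 0.961, which falls in the strong range.

strong positive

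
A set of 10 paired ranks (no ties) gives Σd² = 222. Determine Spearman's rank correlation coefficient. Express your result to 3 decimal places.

-0.345

ρ = 1 − 6Σd² / [n(n²−1)] = 1 − 6×222 / (10×99)
  = 1 − 1332/990 = 1 − 1.3455 ≈ -0.345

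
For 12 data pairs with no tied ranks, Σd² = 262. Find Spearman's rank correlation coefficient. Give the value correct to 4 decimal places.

0.0839

ρ = 1 − 6Σd² / [n(n²−1)] = 1 − 6×262 / (12×143)
  = 1 − 1572/1716 = 1 − 0.91608 ≈ 0.0839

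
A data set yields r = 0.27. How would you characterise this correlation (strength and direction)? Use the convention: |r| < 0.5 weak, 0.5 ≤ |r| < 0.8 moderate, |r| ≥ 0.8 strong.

weak positive

r = 0.27 > 0 so the relationship is positive.
|r| = 0.27, which falls in the weak range.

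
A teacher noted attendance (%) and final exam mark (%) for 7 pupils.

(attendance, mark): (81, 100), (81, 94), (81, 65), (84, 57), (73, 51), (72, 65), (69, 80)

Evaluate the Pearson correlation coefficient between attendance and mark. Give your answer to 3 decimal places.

n = 7, Σx = 541, Σy = 512, Σx² = 42013, Σy² = 39536, Σxy = 39690
nΣxy − ΣxΣy = 277830 − 276992 = 838
nΣx² − (Σx)² = 294091 − 292681 = 1410; nΣy² − (Σy)² = 276752 − 262144 = 14608
r = 838 / √(1410 × 14608) = 838 / 4538.4226 ≈ 0.185

0.185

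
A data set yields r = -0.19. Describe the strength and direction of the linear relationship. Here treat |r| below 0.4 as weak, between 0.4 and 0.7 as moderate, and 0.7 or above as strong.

r = -0.19 < 0 so the relationship is negative.
|r| = 0.19, which falls in the weak range.

weak negative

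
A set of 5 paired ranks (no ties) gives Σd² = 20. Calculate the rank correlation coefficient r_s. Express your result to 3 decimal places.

ρ = 1 − 6Σd² / [n(n²−1)] = 1 − 6×20 / (5×24)
  = 1 − 120/120 = 1 − 1.0000 ≈ 0.000

0.000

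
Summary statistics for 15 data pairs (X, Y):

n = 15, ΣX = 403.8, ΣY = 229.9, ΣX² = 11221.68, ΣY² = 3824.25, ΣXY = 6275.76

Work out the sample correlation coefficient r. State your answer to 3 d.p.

r = (nΣXY − ΣXΣY) / √[(nΣX² − (ΣX)²)(nΣY² − (ΣY)²)]
Numerator: 15×6275.76 − 403.8×229.9 = 1302.78
Denominator: √[(168325.2 − 163054.44)(57363.75 − 52854.01)] = √[5270.76 × 4509.74] = 4875.4238
r = 1302.78 / 4875.4238 ≈ 0.267

0.267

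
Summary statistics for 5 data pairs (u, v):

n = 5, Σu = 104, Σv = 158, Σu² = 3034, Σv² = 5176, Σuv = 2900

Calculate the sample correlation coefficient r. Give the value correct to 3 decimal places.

-0.967

r = (nΣuv − ΣuΣv) / √[(nΣu² − (Σu)²)(nΣv² − (Σv)²)]
Numerator: 5×2900 − 104×158 = -1932
Denominator: √[(15170 − 10816)(25880 − 24964)] = √[4354 × 916] = 1997.0638
r = -1932 / 1997.0638 ≈ -0.967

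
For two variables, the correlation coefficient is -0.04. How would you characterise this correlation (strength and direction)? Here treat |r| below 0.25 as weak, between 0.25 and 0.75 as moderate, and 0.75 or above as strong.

weak negative

r = -0.04 < 0 so the relationship is negative.
|r| = 0.04, which falls in the weak range.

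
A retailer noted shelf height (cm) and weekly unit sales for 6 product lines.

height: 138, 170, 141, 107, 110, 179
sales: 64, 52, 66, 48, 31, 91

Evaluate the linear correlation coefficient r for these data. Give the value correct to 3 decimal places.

0.745

n = 6, Σx = 845, Σy = 352, Σx² = 123415, Σy² = 22702, Σxy = 51813
nΣxy − ΣxΣy = 310878 − 297440 = 13438
nΣx² − (Σx)² = 740490 − 714025 = 26465; nΣy² − (Σy)² = 136212 − 123904 = 12308
r = 13438 / √(26465 × 12308) = 13438 / 18048.0254 ≈ 0.745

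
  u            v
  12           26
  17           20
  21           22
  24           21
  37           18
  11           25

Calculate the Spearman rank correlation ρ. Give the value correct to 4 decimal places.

Rank u: 2, 3, 4, 5, 6, 1
Rank v: 6, 2, 4, 3, 1, 5
d = rank(u) − rank(v): -4, 1, 0, 2, 5, -4; Σd² = 62
ρ = 1 − 6Σd² / [n(n²−1)] = 1 − 6×62 / (6×35) = 1 − 372/210 ≈ -0.7714

-0.7714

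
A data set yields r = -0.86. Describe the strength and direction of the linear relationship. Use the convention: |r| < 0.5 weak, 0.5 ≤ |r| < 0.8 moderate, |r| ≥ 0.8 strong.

r = -0.86 < 0 so the relationship is negative.
|r| = 0.86, which falls in the strong range.

strong negative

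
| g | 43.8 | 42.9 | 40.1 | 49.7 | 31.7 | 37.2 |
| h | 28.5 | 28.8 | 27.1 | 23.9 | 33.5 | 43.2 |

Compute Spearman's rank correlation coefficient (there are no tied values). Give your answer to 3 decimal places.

-0.771

Rank g: 5, 4, 3, 6, 1, 2
Rank h: 3, 4, 2, 1, 5, 6
d = rank(g) − rank(h): 2, 0, 1, 5, -4, -4; Σd² = 62
ρ = 1 − 6Σd² / [n(n²−1)] = 1 − 6×62 / (6×35) = 1 − 372/210 ≈ -0.771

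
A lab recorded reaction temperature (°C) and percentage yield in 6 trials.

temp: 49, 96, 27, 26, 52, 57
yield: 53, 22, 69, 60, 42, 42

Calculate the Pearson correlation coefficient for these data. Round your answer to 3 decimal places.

n = 6, Σx = 307, Σy = 288, Σx² = 18975, Σy² = 15182, Σxy = 12710
nΣxy − ΣxΣy = 76260 − 88416 = -12156
nΣx² − (Σx)² = 113850 − 94249 = 19601; nΣy² − (Σy)² = 91092 − 82944 = 8148
r = -12156 / √(19601 × 8148) = -12156 / 12637.6006 ≈ -0.962

-0.962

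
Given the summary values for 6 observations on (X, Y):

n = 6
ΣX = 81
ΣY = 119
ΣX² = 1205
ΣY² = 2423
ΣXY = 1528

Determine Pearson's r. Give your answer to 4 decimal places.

r = (nΣXY − ΣXΣY) / √[(nΣX² − (ΣX)²)(nΣY² − (ΣY)²)]
Numerator: 6×1528 − 81×119 = -471
Denominator: √[(7230 − 6561)(14538 − 14161)] = √[669 × 377] = 502.2081
r = -471 / 502.2081 ≈ -0.9379

-0.9379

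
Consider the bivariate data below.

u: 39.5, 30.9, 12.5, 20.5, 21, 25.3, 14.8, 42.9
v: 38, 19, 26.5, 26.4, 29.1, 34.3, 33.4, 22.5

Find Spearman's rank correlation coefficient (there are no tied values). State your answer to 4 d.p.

Rank u: 7, 6, 1, 3, 4, 5, 2, 8
Rank v: 8, 1, 4, 3, 5, 7, 6, 2
d = rank(u) − rank(v): -1, 5, -3, 0, -1, -2, -4, 6; Σd² = 92
ρ = 1 − 6Σd² / [n(n²−1)] = 1 − 6×92 / (8×63) = 1 − 552/504 ≈ -0.0952

-0.0952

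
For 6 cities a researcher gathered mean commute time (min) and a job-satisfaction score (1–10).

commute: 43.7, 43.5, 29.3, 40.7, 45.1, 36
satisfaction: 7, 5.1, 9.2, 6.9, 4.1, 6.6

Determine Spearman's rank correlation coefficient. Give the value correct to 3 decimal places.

-0.600

Rank commute: 5, 4, 1, 3, 6, 2
Rank satisfaction: 5, 2, 6, 4, 1, 3
d = rank(commute) − rank(satisfaction): 0, 2, -5, -1, 5, -1; Σd² = 56
ρ = 1 − 6Σd² / [n(n²−1)] = 1 − 6×56 / (6×35) = 1 − 336/210 ≈ -0.600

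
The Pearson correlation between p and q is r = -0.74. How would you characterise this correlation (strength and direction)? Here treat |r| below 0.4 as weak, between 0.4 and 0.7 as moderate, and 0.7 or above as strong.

r = -0.74 < 0 so the relationship is negative.
|r| = 0.74, which falls in the strong range.

strong negative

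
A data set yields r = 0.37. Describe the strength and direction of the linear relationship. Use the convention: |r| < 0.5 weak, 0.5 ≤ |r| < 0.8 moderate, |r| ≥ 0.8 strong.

weak positive

r = 0.37 > 0 so the relationship is positive.
|r| = 0.37, which falls in the weak range.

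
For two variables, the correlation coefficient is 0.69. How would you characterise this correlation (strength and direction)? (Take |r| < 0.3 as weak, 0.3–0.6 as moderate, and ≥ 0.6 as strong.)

r = 0.69 > 0 so the relationship is positive.
|r| = 0.69, which falls in the strong range.

strong positive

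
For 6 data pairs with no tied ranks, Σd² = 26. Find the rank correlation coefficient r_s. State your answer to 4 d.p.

0.2571

ρ = 1 − 6Σd² / [n(n²−1)] = 1 − 6×26 / (6×35)
  = 1 − 156/210 = 1 − 0.74286 ≈ 0.2571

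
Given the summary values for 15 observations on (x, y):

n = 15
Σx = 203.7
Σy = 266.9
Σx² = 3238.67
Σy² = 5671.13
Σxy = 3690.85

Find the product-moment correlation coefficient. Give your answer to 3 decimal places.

r = (nΣxy − ΣxΣy) / √[(nΣx² − (Σx)²)(nΣy² − (Σy)²)]
Numerator: 15×3690.85 − 203.7×266.9 = 995.22
Denominator: √[(48580.05 − 41493.69)(85066.95 − 71235.61)] = √[7086.36 × 13831.34] = 9900.1947
r = 995.22 / 9900.1947 ≈ 0.101

0.101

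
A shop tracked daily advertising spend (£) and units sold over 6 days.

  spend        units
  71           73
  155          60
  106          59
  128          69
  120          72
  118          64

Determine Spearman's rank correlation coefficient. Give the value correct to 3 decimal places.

Rank spend: 1, 6, 2, 5, 4, 3
Rank units: 6, 2, 1, 4, 5, 3
d = rank(spend) − rank(units): -5, 4, 1, 1, -1, 0; Σd² = 44
ρ = 1 − 6Σd² / [n(n²−1)] = 1 − 6×44 / (6×35) = 1 − 264/210 ≈ -0.257

-0.257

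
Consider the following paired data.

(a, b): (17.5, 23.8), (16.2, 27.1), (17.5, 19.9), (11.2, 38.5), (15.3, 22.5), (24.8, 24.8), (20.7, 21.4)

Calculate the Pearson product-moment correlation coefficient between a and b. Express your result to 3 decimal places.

n = 7, Σa = 123.2, Σb = 178, Σa² = 2278, Σb² = 4758.36, Σab = 3037.24
nΣab − ΣaΣb = 21260.68 − 21929.6 = -668.92
nΣa² − (Σa)² = 15946 − 15178.24 = 767.76; nΣb² − (Σb)² = 33308.52 − 31684 = 1624.52
r = -668.92 / √(767.76 × 1624.52) = -668.92 / 1116.7997 ≈ -0.599

-0.599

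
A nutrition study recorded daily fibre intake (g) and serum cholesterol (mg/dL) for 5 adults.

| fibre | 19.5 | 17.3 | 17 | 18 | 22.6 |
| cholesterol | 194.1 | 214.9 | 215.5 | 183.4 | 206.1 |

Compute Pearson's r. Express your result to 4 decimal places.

n = 5, Σx = 94.4, Σy = 1014, Σx² = 1803.3, Σy² = 206409.84, Σxy = 19125.28
nΣxy − ΣxΣy = 95626.4 − 95721.6 = -95.2
nΣx² − (Σx)² = 9016.5 − 8911.36 = 105.14; nΣy² − (Σy)² = 1032049.2 − 1028196 = 3853.2
r = -95.2 / √(105.14 × 3853.2) = -95.2 / 636.4947 ≈ -0.1496

-0.1496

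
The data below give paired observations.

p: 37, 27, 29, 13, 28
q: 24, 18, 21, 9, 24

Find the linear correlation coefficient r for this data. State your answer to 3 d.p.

n = 5, Σp = 134, Σq = 96, Σp² = 3892, Σq² = 1998, Σpq = 2772
nΣpq − ΣpΣq = 13860 − 12864 = 996
nΣp² − (Σp)² = 19460 − 17956 = 1504; nΣq² − (Σq)² = 9990 − 9216 = 774
r = 996 / √(1504 × 774) = 996 / 1078.9328 ≈ 0.923

0.923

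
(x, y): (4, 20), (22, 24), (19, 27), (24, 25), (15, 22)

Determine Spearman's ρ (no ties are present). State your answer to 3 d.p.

0.700

Rank x: 1, 4, 3, 5, 2
Rank y: 1, 3, 5, 4, 2
d = rank(x) − rank(y): 0, 1, -2, 1, 0; Σd² = 6
ρ = 1 − 6Σd² / [n(n²−1)] = 1 − 6×6 / (5×24) = 1 − 36/120 ≈ 0.700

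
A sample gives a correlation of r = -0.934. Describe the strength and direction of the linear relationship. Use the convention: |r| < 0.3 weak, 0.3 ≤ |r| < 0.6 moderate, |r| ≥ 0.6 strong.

strong negative

r = -0.934 < 0 so the relationship is negative.
|r| = 0.934, which falls in the strong range.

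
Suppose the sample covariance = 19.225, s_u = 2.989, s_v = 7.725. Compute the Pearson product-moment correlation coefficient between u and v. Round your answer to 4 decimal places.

0.8326

r = Cov(u,v) / (s_u · s_v) = 19.225 / (2.989 × 7.725)
  = 19.225 / 23.0900 ≈ 0.8326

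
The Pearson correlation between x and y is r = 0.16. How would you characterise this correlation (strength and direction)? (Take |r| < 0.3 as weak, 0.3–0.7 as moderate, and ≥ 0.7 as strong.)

r = 0.16 > 0 so the relationship is positive.
|r| = 0.16, which falls in the weak range.

weak positive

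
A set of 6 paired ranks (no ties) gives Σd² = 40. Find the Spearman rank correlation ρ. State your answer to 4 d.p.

-0.1429

ρ = 1 − 6Σd² / [n(n²−1)] = 1 − 6×40 / (6×35)
  = 1 − 240/210 = 1 − 1.14286 ≈ -0.1429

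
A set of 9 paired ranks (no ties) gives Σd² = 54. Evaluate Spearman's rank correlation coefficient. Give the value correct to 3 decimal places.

ρ = 1 − 6Σd² / [n(n²−1)] = 1 − 6×54 / (9×80)
  = 1 − 324/720 = 1 − 0.4500 ≈ 0.550

0.550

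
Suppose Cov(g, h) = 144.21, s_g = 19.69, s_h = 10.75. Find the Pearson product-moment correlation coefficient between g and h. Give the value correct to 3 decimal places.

r = Cov(g,h) / (s_g · s_h) = 144.21 / (19.69 × 10.75)
  = 144.21 / 211.6675 ≈ 0.681

0.681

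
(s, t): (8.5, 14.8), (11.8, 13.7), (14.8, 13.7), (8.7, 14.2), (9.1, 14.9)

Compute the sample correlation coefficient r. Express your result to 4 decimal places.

-0.8003

n = 5, Σs = 52.9, Σt = 71.3, Σs² = 589.03, Σt² = 1018.07, Σst = 749.35
nΣst − ΣsΣt = 3746.75 − 3771.77 = -25.02
nΣs² − (Σs)² = 2945.15 − 2798.41 = 146.74; nΣt² − (Σt)² = 5090.35 − 5083.69 = 6.66
r = -25.02 / √(146.74 × 6.66) = -25.02 / 31.2616 ≈ -0.8003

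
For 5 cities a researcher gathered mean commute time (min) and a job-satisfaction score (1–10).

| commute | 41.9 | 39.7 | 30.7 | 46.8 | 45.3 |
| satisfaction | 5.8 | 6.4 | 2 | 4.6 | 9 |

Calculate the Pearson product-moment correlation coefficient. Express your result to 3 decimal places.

n = 5, Σx = 204.4, Σy = 27.8, Σx² = 8516.52, Σy² = 180.76, Σxy = 1181.48
nΣxy − ΣxΣy = 5907.4 − 5682.32 = 225.08
nΣx² − (Σx)² = 42582.6 − 41779.36 = 803.24; nΣy² − (Σy)² = 903.8 − 772.84 = 130.96
r = 225.08 / √(803.24 × 130.96) = 225.08 / 324.3336 ≈ 0.694

0.694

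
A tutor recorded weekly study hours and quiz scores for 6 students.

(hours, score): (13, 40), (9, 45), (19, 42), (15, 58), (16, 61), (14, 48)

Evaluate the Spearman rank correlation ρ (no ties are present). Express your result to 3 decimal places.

Rank hours: 2, 1, 6, 4, 5, 3
Rank score: 1, 3, 2, 5, 6, 4
d = rank(hours) − rank(score): 1, -2, 4, -1, -1, -1; Σd² = 24
ρ = 1 − 6Σd² / [n(n²−1)] = 1 − 6×24 / (6×35) = 1 − 144/210 ≈ 0.314

0.314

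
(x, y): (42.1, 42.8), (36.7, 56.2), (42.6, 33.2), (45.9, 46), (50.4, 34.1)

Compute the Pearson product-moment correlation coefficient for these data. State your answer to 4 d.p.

-0.7049

n = 5, Σx = 217.7, Σy = 212.3, Σx² = 9581.03, Σy² = 9371.33, Σxy = 9108.78
nΣxy − ΣxΣy = 45543.9 − 46217.71 = -673.81
nΣx² − (Σx)² = 47905.15 − 47393.29 = 511.86; nΣy² − (Σy)² = 46856.65 − 45071.29 = 1785.36
r = -673.81 / √(511.86 × 1785.36) = -673.81 / 955.9573 ≈ -0.7049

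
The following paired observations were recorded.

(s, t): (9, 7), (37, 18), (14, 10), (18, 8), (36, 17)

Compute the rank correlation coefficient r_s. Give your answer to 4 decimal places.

0.9000

Rank s: 1, 5, 2, 3, 4
Rank t: 1, 5, 3, 2, 4
d = rank(s) − rank(t): 0, 0, -1, 1, 0; Σd² = 2
ρ = 1 − 6Σd² / [n(n²−1)] = 1 − 6×2 / (5×24) = 1 − 12/120 ≈ 0.9000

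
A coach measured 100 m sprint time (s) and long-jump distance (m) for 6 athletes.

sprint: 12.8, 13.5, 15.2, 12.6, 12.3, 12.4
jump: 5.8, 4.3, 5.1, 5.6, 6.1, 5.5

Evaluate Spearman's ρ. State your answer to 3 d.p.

-0.714

Rank sprint: 4, 5, 6, 3, 1, 2
Rank jump: 5, 1, 2, 4, 6, 3
d = rank(sprint) − rank(jump): -1, 4, 4, -1, -5, -1; Σd² = 60
ρ = 1 − 6Σd² / [n(n²−1)] = 1 − 6×60 / (6×35) = 1 − 360/210 ≈ -0.714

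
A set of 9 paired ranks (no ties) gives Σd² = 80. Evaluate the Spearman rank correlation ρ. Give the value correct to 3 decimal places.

ρ = 1 − 6Σd² / [n(n²−1)] = 1 − 6×80 / (9×80)
  = 1 − 480/720 = 1 − 0.6667 ≈ 0.333

0.333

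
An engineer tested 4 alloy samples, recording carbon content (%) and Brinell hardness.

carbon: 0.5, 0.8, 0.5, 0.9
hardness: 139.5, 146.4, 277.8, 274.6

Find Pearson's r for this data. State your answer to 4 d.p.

0.1482

n = 4, Σx = 2.7, Σy = 838.3, Σx² = 1.95, Σy² = 193471.21, Σxy = 572.91
nΣxy − ΣxΣy = 2291.64 − 2263.41 = 28.23
nΣx² − (Σx)² = 7.8 − 7.29 = 0.51; nΣy² − (Σy)² = 773884.84 − 702746.89 = 71137.95
r = 28.23 / √(0.51 × 71137.95) = 28.23 / 190.4740 ≈ 0.1482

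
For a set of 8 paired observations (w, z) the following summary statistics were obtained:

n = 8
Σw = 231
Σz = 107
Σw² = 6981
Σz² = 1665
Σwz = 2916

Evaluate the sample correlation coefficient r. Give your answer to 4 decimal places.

-0.6439

r = (nΣwz − ΣwΣz) / √[(nΣw² − (Σw)²)(nΣz² − (Σz)²)]
Numerator: 8×2916 − 231×107 = -1389
Denominator: √[(55848 − 53361)(13320 − 11449)] = √[2487 × 1871] = 2157.1224
r = -1389 / 2157.1224 ≈ -0.6439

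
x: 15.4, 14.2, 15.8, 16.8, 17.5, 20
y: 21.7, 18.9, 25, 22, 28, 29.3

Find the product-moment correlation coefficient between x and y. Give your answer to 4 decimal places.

0.8783

n = 6, Σx = 99.7, Σy = 144.9, Σx² = 1676.93, Σy² = 3579.59, Σxy = 2443.16
nΣxy − ΣxΣy = 14658.96 − 14446.53 = 212.43
nΣx² − (Σx)² = 10061.58 − 9940.09 = 121.49; nΣy² − (Σy)² = 21477.54 − 20996.01 = 481.53
r = 212.43 / √(121.49 × 481.53) = 212.43 / 241.8700 ≈ 0.8783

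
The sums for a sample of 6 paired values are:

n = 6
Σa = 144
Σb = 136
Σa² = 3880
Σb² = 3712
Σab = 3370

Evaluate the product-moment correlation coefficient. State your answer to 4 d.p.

0.2052

r = (nΣab − ΣaΣb) / √[(nΣa² − (Σa)²)(nΣb² − (Σb)²)]
Numerator: 6×3370 − 144×136 = 636
Denominator: √[(23280 − 20736)(22272 − 18496)] = √[2544 × 3776] = 3099.3780
r = 636 / 3099.3780 ≈ 0.2052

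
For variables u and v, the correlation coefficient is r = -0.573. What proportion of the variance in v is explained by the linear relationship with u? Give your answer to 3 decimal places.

r² = (-0.573)² = 0.328

0.328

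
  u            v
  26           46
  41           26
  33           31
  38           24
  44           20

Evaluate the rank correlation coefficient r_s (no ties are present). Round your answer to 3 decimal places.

Rank u: 1, 4, 2, 3, 5
Rank v: 5, 3, 4, 2, 1
d = rank(u) − rank(v): -4, 1, -2, 1, 4; Σd² = 38
ρ = 1 − 6Σd² / [n(n²−1)] = 1 − 6×38 / (5×24) = 1 − 228/120 ≈ -0.900

-0.900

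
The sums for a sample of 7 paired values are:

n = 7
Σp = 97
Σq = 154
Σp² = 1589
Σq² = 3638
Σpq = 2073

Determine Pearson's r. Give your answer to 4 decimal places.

r = (nΣpq − ΣpΣq) / √[(nΣp² − (Σp)²)(nΣq² − (Σq)²)]
Numerator: 7×2073 − 97×154 = -427
Denominator: √[(11123 − 9409)(25466 − 23716)] = √[1714 × 1750] = 1731.9065
r = -427 / 1731.9065 ≈ -0.2465

-0.2465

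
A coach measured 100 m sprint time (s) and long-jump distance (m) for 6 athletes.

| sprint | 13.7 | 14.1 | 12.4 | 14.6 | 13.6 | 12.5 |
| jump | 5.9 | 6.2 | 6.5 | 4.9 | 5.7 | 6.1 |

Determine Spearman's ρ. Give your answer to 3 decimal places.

Rank sprint: 4, 5, 1, 6, 3, 2
Rank jump: 3, 5, 6, 1, 2, 4
d = rank(sprint) − rank(jump): 1, 0, -5, 5, 1, -2; Σd² = 56
ρ = 1 − 6Σd² / [n(n²−1)] = 1 − 6×56 / (6×35) = 1 − 336/210 ≈ -0.600

-0.600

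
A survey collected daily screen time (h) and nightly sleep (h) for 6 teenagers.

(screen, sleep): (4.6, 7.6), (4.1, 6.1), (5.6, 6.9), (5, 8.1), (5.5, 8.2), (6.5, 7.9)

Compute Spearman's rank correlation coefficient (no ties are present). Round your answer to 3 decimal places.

0.371

Rank screen: 2, 1, 5, 3, 4, 6
Rank sleep: 3, 1, 2, 5, 6, 4
d = rank(screen) − rank(sleep): -1, 0, 3, -2, -2, 2; Σd² = 22
ρ = 1 − 6Σd² / [n(n²−1)] = 1 − 6×22 / (6×35) = 1 − 132/210 ≈ 0.371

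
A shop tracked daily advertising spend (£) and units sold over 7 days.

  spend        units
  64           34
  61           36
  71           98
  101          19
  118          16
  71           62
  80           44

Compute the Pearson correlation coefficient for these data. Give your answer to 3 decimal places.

-0.538

n = 7, Σx = 566, Σy = 309, Σx² = 48424, Σy² = 18453, Σxy = 23059
nΣxy − ΣxΣy = 161413 − 174894 = -13481
nΣx² − (Σx)² = 338968 − 320356 = 18612; nΣy² − (Σy)² = 129171 − 95481 = 33690
r = -13481 / √(18612 × 33690) = -13481 / 25040.7324 ≈ -0.538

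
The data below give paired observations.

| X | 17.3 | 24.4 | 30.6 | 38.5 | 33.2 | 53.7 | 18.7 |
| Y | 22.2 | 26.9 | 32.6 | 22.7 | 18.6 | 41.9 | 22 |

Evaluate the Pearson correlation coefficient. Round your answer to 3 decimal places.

n = 7, ΣX = 216.4, ΣY = 186.9, ΣX² = 7648.88, ΣY² = 5380.07, ΣXY = 6190.88
nΣXY − ΣXΣY = 43336.16 − 40445.16 = 2891
nΣX² − (ΣX)² = 53542.16 − 46828.96 = 6713.2; nΣY² − (ΣY)² = 37660.49 − 34931.61 = 2728.88
r = 2891 / √(6713.2 × 2728.88) = 2891 / 4280.1305 ≈ 0.675

0.675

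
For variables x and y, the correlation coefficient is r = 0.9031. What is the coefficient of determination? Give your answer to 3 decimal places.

r² = (0.9031)² = 0.816

0.816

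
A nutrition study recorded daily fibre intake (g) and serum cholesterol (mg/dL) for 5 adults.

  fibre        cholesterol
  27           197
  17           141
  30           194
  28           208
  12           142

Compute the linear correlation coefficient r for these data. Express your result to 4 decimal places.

n = 5, Σx = 114, Σy = 882, Σx² = 2846, Σy² = 159754, Σxy = 21064
nΣxy − ΣxΣy = 105320 − 100548 = 4772
nΣx² − (Σx)² = 14230 − 12996 = 1234; nΣy² − (Σy)² = 798770 − 777924 = 20846
r = 4772 / √(1234 × 20846) = 4772 / 5071.8797 ≈ 0.9409

0.9409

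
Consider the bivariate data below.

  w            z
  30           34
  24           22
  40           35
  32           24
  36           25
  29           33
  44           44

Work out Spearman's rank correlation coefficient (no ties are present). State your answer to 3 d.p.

0.714

Rank w: 3, 1, 6, 4, 5, 2, 7
Rank z: 5, 1, 6, 2, 3, 4, 7
d = rank(w) − rank(z): -2, 0, 0, 2, 2, -2, 0; Σd² = 16
ρ = 1 − 6Σd² / [n(n²−1)] = 1 − 6×16 / (7×48) = 1 − 96/336 ≈ 0.714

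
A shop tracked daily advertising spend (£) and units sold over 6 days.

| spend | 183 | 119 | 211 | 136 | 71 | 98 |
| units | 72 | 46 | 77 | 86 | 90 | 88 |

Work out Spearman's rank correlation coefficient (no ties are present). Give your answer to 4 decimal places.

Rank spend: 5, 3, 6, 4, 1, 2
Rank units: 2, 1, 3, 4, 6, 5
d = rank(spend) − rank(units): 3, 2, 3, 0, -5, -3; Σd² = 56
ρ = 1 − 6Σd² / [n(n²−1)] = 1 − 6×56 / (6×35) = 1 − 336/210 ≈ -0.6000

-0.6000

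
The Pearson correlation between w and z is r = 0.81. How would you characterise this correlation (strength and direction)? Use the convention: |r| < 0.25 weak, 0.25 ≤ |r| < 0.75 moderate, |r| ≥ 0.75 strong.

r = 0.81 > 0 so the relationship is positive.
|r| = 0.81, which falls in the strong range.

strong positive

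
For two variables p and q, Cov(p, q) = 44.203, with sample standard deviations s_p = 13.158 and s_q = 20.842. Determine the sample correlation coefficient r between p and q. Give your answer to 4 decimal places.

r = Cov(p,q) / (s_p · s_q) = 44.203 / (13.158 × 20.842)
  = 44.203 / 274.2390 ≈ 0.1612

0.1612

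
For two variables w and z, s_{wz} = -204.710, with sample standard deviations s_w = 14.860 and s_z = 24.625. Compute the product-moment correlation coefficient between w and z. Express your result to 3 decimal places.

r = Cov(w,z) / (s_w · s_z) = -204.710 / (14.860 × 24.625)
  = -204.710 / 365.9275 ≈ -0.559

-0.559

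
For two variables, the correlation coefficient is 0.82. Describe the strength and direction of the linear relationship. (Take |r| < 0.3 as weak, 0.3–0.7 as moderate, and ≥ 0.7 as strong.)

r = 0.82 > 0 so the relationship is positive.
|r| = 0.82, which falls in the strong range.

strong positive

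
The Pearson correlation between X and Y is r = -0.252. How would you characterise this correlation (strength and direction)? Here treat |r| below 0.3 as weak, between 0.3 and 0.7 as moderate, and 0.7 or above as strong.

weak negative

r = -0.252 < 0 so the relationship is negative.
|r| = 0.252, which falls in the weak range.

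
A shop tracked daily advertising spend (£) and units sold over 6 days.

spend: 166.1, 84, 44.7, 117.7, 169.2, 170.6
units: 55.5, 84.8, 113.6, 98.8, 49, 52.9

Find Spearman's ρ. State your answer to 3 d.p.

Rank spend: 4, 2, 1, 3, 5, 6
Rank units: 3, 4, 6, 5, 1, 2
d = rank(spend) − rank(units): 1, -2, -5, -2, 4, 4; Σd² = 66
ρ = 1 − 6Σd² / [n(n²−1)] = 1 − 6×66 / (6×35) = 1 − 396/210 ≈ -0.886

-0.886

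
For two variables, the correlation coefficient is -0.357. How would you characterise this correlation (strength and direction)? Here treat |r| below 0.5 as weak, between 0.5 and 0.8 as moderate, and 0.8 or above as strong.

weak negative

r = -0.357 < 0 so the relationship is negative.
|r| = 0.357, which falls in the weak range.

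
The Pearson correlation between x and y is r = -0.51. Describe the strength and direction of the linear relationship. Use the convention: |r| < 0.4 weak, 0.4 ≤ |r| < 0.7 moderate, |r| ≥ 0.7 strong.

moderate negative

r = -0.51 < 0 so the relationship is negative.
|r| = 0.51, which falls in the moderate range.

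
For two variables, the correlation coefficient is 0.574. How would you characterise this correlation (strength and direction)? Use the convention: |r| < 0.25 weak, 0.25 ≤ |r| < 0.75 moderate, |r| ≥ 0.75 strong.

moderate positive

r = 0.574 > 0 so the relationship is positive.
|r| = 0.574, which falls in the moderate range.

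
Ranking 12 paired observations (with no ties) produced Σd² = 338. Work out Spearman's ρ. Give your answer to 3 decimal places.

-0.182

ρ = 1 − 6Σd² / [n(n²−1)] = 1 − 6×338 / (12×143)
  = 1 − 2028/1716 = 1 − 1.1818 ≈ -0.182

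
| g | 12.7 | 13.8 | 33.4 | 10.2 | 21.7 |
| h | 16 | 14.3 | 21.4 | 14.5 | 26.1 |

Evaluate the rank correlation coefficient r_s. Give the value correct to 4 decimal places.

0.6000

Rank g: 2, 3, 5, 1, 4
Rank h: 3, 1, 4, 2, 5
d = rank(g) − rank(h): -1, 2, 1, -1, -1; Σd² = 8
ρ = 1 − 6Σd² / [n(n²−1)] = 1 − 6×8 / (5×24) = 1 − 48/120 ≈ 0.6000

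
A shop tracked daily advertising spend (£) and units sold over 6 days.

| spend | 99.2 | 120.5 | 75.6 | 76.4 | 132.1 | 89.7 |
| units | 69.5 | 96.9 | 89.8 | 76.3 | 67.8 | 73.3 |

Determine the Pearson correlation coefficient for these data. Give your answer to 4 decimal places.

-0.0925

n = 6, Σx = 593.5, Σy = 473.6, Σx² = 61409.71, Σy² = 38075.32, Σxy = 46720.44
nΣxy − ΣxΣy = 280322.64 − 281081.6 = -758.96
nΣx² − (Σx)² = 368458.26 − 352242.25 = 16216.01; nΣy² − (Σy)² = 228451.92 − 224296.96 = 4154.96
r = -758.96 / √(16216.01 × 4154.96) = -758.96 / 8208.3417 ≈ -0.0925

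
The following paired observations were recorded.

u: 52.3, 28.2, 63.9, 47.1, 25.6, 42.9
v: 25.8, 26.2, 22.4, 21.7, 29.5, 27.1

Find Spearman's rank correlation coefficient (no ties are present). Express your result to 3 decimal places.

-0.771

Rank u: 5, 2, 6, 4, 1, 3
Rank v: 3, 4, 2, 1, 6, 5
d = rank(u) − rank(v): 2, -2, 4, 3, -5, -2; Σd² = 62
ρ = 1 − 6Σd² / [n(n²−1)] = 1 − 6×62 / (6×35) = 1 − 372/210 ≈ -0.771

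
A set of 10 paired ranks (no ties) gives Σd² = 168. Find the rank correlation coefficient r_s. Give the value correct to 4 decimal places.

-0.0182

ρ = 1 − 6Σd² / [n(n²−1)] = 1 − 6×168 / (10×99)
  = 1 − 1008/990 = 1 − 1.01818 ≈ -0.0182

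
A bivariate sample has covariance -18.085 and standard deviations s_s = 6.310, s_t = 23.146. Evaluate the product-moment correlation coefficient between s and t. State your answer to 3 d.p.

-0.124

r = Cov(s,t) / (s_s · s_t) = -18.085 / (6.310 × 23.146)
  = -18.085 / 146.0513 ≈ -0.124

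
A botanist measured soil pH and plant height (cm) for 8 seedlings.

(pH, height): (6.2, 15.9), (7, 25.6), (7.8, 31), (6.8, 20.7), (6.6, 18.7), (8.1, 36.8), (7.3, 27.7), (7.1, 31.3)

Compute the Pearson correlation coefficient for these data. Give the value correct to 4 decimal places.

0.9376

n = 8, Σx = 56.9, Σy = 207.7, Σx² = 407.39, Σy² = 5748.57, Σxy = 1506.28
nΣxy − ΣxΣy = 12050.24 − 11818.13 = 232.11
nΣx² − (Σx)² = 3259.12 − 3237.61 = 21.51; nΣy² − (Σy)² = 45988.56 − 43139.29 = 2849.27
r = 232.11 / √(21.51 × 2849.27) = 232.11 / 247.5637 ≈ 0.9376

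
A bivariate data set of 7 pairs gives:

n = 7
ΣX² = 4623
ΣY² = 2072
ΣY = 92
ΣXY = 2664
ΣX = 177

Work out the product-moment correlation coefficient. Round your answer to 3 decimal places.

0.947

r = (nΣXY − ΣXΣY) / √[(nΣX² − (ΣX)²)(nΣY² − (ΣY)²)]
Numerator: 7×2664 − 177×92 = 2364
Denominator: √[(32361 − 31329)(14504 − 8464)] = √[1032 × 6040] = 2496.6538
r = 2364 / 2496.6538 ≈ 0.947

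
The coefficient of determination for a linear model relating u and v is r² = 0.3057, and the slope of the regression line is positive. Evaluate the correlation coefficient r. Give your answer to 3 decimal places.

|r| = √0.3057 = 0.553
The association is positive, so r = 0.553.

0.553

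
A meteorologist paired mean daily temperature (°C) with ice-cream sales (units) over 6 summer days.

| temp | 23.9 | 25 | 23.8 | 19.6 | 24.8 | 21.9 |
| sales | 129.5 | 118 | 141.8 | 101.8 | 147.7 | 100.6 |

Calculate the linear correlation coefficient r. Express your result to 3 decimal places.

n = 6, Σx = 139, Σy = 739.4, Σx² = 3241.46, Σy² = 93100.38, Σxy = 17281.27
nΣxy − ΣxΣy = 103687.62 − 102776.6 = 911.02
nΣx² − (Σx)² = 19448.76 − 19321 = 127.76; nΣy² − (Σy)² = 558602.28 − 546712.36 = 11889.92
r = 911.02 / √(127.76 × 11889.92) = 911.02 / 1232.5000 ≈ 0.739

0.739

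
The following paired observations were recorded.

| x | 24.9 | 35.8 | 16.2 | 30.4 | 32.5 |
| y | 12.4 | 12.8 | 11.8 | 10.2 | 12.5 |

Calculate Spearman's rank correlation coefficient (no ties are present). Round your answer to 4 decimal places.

Rank x: 2, 5, 1, 3, 4
Rank y: 3, 5, 2, 1, 4
d = rank(x) − rank(y): -1, 0, -1, 2, 0; Σd² = 6
ρ = 1 − 6Σd² / [n(n²−1)] = 1 − 6×6 / (5×24) = 1 − 36/120 ≈ 0.7000

0.7000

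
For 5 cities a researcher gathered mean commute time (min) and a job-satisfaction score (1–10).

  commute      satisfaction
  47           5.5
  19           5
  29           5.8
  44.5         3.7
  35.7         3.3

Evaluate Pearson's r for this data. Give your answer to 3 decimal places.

n = 5, Σx = 175.2, Σy = 23.3, Σx² = 6665.74, Σy² = 113.47, Σxy = 804.16
nΣxy − ΣxΣy = 4020.8 − 4082.16 = -61.36
nΣx² − (Σx)² = 33328.7 − 30695.04 = 2633.66; nΣy² − (Σy)² = 567.35 − 542.89 = 24.46
r = -61.36 / √(2633.66 × 24.46) = -61.36 / 253.8096 ≈ -0.242

-0.242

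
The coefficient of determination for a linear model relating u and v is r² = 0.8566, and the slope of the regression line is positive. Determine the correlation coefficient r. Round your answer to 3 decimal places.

|r| = √0.8566 = 0.926
The association is positive, so r = 0.926.

0.926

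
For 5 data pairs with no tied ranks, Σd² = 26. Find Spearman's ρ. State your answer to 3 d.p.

ρ = 1 − 6Σd² / [n(n²−1)] = 1 − 6×26 / (5×24)
  = 1 − 156/120 = 1 − 1.3000 ≈ -0.300

-0.300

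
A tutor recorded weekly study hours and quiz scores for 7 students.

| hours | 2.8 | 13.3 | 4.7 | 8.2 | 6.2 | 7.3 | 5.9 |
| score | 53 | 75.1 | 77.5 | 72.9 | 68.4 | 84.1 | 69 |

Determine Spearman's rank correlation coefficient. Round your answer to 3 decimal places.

0.429

Rank hours: 1, 7, 2, 6, 4, 5, 3
Rank score: 1, 5, 6, 4, 2, 7, 3
d = rank(hours) − rank(score): 0, 2, -4, 2, 2, -2, 0; Σd² = 32
ρ = 1 − 6Σd² / [n(n²−1)] = 1 − 6×32 / (7×48) = 1 − 192/336 ≈ 0.429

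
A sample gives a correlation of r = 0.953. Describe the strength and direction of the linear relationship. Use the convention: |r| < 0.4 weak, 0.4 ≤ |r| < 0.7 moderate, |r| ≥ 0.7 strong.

r = 0.953 > 0 so the relationship is positive.
|r| = 0.953, which falls in the strong range.

strong positive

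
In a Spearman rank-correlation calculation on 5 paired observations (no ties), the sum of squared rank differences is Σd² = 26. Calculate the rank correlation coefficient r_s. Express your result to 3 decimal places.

ρ = 1 − 6Σd² / [n(n²−1)] = 1 − 6×26 / (5×24)
  = 1 − 156/120 = 1 − 1.3000 ≈ -0.300

-0.300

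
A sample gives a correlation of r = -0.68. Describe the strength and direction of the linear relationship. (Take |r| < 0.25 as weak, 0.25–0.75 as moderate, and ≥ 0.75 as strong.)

moderate negative

r = -0.68 < 0 so the relationship is negative.
|r| = 0.68, which falls in the moderate range.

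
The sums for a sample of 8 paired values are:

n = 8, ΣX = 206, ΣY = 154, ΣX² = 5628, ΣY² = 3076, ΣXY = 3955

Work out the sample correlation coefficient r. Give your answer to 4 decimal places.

r = (nΣXY − ΣXΣY) / √[(nΣX² − (ΣX)²)(nΣY² − (ΣY)²)]
Numerator: 8×3955 − 206×154 = -84
Denominator: √[(45024 − 42436)(24608 − 23716)] = √[2588 × 892] = 1519.3736
r = -84 / 1519.3736 ≈ -0.0553

-0.0553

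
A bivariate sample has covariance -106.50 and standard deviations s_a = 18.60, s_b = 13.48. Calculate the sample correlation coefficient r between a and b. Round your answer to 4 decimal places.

r = Cov(a,b) / (s_a · s_b) = -106.50 / (18.60 × 13.48)
  = -106.50 / 250.7280 ≈ -0.4248

-0.4248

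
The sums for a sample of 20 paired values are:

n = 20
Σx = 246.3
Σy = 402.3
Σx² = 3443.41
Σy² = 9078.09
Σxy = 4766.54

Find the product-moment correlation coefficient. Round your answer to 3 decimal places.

-0.295

r = (nΣxy − ΣxΣy) / √[(nΣx² − (Σx)²)(nΣy² − (Σy)²)]
Numerator: 20×4766.54 − 246.3×402.3 = -3755.69
Denominator: √[(68868.2 − 60663.69)(181561.8 − 161845.29)] = √[8204.51 × 19716.51] = 12718.6597
r = -3755.69 / 12718.6597 ≈ -0.295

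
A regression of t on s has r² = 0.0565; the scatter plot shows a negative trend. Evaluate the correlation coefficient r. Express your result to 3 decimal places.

-0.238

|r| = √0.0565 = 0.238
The association is negative, so r = −0.238.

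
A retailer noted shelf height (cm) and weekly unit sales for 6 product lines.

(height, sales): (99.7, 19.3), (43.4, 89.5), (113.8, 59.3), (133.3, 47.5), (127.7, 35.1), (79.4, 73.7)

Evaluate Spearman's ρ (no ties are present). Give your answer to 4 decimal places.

-0.6000

Rank height: 3, 1, 4, 6, 5, 2
Rank sales: 1, 6, 4, 3, 2, 5
d = rank(height) − rank(sales): 2, -5, 0, 3, 3, -3; Σd² = 56
ρ = 1 − 6Σd² / [n(n²−1)] = 1 − 6×56 / (6×35) = 1 − 336/210 ≈ -0.6000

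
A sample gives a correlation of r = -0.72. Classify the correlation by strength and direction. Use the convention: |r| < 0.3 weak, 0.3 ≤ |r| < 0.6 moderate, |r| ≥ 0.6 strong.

r = -0.72 < 0 so the relationship is negative.
|r| = 0.72, which falls in the strong range.

strong negative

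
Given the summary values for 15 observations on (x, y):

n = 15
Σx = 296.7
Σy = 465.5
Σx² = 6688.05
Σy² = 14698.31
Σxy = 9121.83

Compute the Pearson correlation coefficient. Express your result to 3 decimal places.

r = (nΣxy − ΣxΣy) / √[(nΣx² − (Σx)²)(nΣy² − (Σy)²)]
Numerator: 15×9121.83 − 296.7×465.5 = -1286.4
Denominator: √[(100320.75 − 88030.89)(220474.65 − 216690.25)] = √[12289.86 × 3784.4] = 6819.8054
r = -1286.4 / 6819.8054 ≈ -0.189

-0.189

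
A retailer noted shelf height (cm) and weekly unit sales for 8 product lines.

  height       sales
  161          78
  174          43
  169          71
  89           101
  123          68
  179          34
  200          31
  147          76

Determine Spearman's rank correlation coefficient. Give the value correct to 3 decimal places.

-0.833

Rank height: 4, 6, 5, 1, 2, 7, 8, 3
Rank sales: 7, 3, 5, 8, 4, 2, 1, 6
d = rank(height) − rank(sales): -3, 3, 0, -7, -2, 5, 7, -3; Σd² = 154
ρ = 1 − 6Σd² / [n(n²−1)] = 1 − 6×154 / (8×63) = 1 − 924/504 ≈ -0.833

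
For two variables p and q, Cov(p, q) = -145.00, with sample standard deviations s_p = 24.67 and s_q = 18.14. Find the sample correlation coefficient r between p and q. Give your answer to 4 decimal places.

r = Cov(p,q) / (s_p · s_q) = -145.00 / (24.67 × 18.14)
  = -145.00 / 447.5138 ≈ -0.3240

-0.3240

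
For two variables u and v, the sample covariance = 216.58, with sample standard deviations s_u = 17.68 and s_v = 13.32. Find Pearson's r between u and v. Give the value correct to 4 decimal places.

r = Cov(u,v) / (s_u · s_v) = 216.58 / (17.68 × 13.32)
  = 216.58 / 235.4976 ≈ 0.9197

0.9197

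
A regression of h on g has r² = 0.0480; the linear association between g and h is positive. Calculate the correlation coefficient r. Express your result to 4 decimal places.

|r| = √0.0480 = 0.2191
The association is positive, so r = 0.2191.

0.2191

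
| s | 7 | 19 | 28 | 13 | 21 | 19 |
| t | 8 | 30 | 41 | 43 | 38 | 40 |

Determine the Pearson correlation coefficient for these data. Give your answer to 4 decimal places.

0.6856

n = 6, Σs = 107, Σt = 200, Σs² = 2165, Σt² = 7538, Σst = 3891
nΣst − ΣsΣt = 23346 − 21400 = 1946
nΣs² − (Σs)² = 12990 − 11449 = 1541; nΣt² − (Σt)² = 45228 − 40000 = 5228
r = 1946 / √(1541 × 5228) = 1946 / 2838.3707 ≈ 0.6856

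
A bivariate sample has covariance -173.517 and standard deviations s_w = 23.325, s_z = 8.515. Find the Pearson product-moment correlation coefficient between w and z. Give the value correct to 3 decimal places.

-0.874

r = Cov(w,z) / (s_w · s_z) = -173.517 / (23.325 × 8.515)
  = -173.517 / 198.6124 ≈ -0.874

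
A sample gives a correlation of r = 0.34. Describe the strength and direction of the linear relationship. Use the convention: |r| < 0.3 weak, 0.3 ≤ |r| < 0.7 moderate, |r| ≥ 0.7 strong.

r = 0.34 > 0 so the relationship is positive.
|r| = 0.34, which falls in the moderate range.

moderate positive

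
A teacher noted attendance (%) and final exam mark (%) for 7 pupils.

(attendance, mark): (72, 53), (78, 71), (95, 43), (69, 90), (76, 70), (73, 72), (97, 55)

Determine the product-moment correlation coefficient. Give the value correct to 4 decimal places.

-0.7170

n = 7, Σx = 560, Σy = 454, Σx² = 45568, Σy² = 30908, Σxy = 35560
nΣxy − ΣxΣy = 248920 − 254240 = -5320
nΣx² − (Σx)² = 318976 − 313600 = 5376; nΣy² − (Σy)² = 216356 − 206116 = 10240
r = -5320 / √(5376 × 10240) = -5320 / 7419.5849 ≈ -0.7170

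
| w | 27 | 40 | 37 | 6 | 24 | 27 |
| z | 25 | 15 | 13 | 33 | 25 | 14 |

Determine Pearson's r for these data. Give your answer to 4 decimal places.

n = 6, Σw = 161, Σz = 125, Σw² = 5039, Σz² = 2929, Σwz = 2932
nΣwz − ΣwΣz = 17592 − 20125 = -2533
nΣw² − (Σw)² = 30234 − 25921 = 4313; nΣz² − (Σz)² = 17574 − 15625 = 1949
r = -2533 / √(4313 × 1949) = -2533 / 2899.3166 ≈ -0.8737

-0.8737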